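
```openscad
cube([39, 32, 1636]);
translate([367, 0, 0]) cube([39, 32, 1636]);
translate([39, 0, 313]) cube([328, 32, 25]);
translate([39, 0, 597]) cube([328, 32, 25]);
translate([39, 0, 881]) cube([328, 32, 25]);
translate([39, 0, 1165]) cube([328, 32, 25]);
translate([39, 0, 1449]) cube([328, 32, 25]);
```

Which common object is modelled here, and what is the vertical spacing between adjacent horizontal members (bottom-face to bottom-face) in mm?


A ladder. The rung spacing is 284 mm.

Two tall 39×32 posts with 5 short bars between them — a ladder. Adjacent rungs sit at z = 313 and z = 597, so the spacing is 597 − 313 = 284 mm.


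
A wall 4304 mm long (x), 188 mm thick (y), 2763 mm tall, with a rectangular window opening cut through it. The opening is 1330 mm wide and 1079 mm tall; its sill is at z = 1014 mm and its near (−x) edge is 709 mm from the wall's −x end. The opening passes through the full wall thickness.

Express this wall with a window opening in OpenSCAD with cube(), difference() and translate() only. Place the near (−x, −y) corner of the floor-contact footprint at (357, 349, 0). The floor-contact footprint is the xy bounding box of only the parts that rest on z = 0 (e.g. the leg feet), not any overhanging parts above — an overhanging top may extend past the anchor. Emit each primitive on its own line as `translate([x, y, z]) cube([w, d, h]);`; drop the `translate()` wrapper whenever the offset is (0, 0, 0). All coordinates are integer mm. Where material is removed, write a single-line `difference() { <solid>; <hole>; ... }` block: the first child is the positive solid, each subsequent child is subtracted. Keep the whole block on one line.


difference() { translate([357, 349, 0]) cube([4304, 188, 2763]); translate([1066, 349, 1014]) cube([1330, 188, 1079]); }


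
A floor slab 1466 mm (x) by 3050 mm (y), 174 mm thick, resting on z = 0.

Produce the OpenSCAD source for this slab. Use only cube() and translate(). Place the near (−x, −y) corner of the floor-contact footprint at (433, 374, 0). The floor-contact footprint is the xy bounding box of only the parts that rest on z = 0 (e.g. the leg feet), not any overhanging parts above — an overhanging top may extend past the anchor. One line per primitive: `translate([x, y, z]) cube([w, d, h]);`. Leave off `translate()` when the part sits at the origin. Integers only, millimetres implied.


translate([433, 374, 0]) cube([1466, 3050, 174]);


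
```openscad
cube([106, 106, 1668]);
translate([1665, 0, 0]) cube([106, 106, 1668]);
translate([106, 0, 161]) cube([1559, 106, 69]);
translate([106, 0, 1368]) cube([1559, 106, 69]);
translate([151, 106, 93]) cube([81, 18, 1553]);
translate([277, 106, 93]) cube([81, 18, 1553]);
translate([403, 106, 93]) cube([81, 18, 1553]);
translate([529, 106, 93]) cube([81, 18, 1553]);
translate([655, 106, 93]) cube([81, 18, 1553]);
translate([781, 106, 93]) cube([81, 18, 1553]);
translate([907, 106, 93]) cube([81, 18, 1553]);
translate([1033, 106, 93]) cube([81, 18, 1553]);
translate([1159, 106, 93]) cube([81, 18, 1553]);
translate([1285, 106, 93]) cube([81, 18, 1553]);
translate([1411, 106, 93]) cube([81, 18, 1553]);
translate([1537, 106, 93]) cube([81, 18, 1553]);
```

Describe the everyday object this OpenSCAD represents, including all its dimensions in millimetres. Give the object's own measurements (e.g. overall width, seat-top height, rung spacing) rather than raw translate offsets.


A fence section. Two 106×106 mm posts, 1668 mm tall, stand on the floor with a clear span of 1559 mm between their inner faces. Two horizontal rails of 106×69 mm section span the gap between the posts with their undersides at z = 161 mm and z = 1368 mm, flush with the posts' −y face. 12 pickets, each 81 mm wide, 18 mm thick and 1553 mm tall, are fixed to the +y face of the rails with their bottoms at z = 93 mm, spaced across the span with a 45 mm gap after the −x post and between neighbouring pickets, with 47 mm left before the +x post.


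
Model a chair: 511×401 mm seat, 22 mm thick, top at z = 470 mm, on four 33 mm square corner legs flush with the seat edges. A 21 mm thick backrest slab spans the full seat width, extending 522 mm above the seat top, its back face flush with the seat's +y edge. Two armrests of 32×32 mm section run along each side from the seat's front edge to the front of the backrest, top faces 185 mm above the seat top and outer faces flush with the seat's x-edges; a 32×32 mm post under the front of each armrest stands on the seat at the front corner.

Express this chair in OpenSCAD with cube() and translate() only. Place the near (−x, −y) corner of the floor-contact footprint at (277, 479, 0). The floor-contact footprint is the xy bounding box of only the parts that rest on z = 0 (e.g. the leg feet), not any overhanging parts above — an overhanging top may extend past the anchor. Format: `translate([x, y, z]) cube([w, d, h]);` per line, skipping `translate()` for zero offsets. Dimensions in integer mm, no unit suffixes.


translate([277, 479, 448]) cube([511, 401, 22]);
translate([277, 479, 0]) cube([33, 33, 448]);
translate([755, 479, 0]) cube([33, 33, 448]);
translate([277, 847, 0]) cube([33, 33, 448]);
translate([755, 847, 0]) cube([33, 33, 448]);
translate([277, 859, 470]) cube([511, 21, 522]);
translate([277, 479, 623]) cube([32, 380, 32]);
translate([756, 479, 623]) cube([32, 380, 32]);
translate([277, 479, 470]) cube([32, 32, 153]);
translate([756, 479, 470]) cube([32, 32, 153]);


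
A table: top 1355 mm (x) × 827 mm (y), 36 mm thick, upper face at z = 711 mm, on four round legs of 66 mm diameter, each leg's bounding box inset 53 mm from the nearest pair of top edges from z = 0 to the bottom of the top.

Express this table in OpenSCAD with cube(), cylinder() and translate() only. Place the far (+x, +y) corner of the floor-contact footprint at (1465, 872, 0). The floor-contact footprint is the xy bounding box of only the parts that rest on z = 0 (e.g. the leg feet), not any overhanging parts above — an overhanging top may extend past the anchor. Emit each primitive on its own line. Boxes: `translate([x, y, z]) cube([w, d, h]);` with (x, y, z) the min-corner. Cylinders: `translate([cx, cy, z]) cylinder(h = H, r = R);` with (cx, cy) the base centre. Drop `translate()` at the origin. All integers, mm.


// leg_h = 711 - 36 = 675
translate([163, 98, 675]) cube([1355, 827, 36]);
translate([249, 184, 0]) cylinder(h = 675, r = 33);
translate([1432, 184, 0]) cylinder(h = 675, r = 33);
translate([249, 839, 0]) cylinder(h = 675, r = 33);
translate([1432, 839, 0]) cylinder(h = 675, r = 33);


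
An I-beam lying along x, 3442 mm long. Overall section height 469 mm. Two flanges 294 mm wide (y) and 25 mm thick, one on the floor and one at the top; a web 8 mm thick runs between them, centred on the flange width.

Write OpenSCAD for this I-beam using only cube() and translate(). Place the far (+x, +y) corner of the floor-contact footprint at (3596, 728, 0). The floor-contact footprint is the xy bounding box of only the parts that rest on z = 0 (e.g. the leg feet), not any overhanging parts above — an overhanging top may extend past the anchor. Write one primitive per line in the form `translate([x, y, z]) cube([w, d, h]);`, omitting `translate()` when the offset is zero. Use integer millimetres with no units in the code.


translate([154, 434, 0]) cube([3442, 294, 25]);
translate([154, 577, 25]) cube([3442, 8, 419]);
translate([154, 434, 444]) cube([3442, 294, 25]);


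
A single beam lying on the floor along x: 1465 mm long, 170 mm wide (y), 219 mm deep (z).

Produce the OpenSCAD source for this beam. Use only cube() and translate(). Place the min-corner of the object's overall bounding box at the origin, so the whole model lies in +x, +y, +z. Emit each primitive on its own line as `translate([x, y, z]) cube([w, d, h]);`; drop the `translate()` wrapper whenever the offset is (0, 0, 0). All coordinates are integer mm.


cube([1465, 170, 219]);


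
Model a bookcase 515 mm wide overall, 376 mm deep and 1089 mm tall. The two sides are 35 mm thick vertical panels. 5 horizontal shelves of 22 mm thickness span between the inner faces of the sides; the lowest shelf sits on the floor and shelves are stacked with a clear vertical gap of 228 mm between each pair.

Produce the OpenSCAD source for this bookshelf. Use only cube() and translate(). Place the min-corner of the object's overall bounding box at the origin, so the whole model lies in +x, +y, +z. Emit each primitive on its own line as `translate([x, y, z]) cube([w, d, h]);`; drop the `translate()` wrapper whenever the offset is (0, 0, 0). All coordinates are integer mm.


cube([35, 376, 1089]);
translate([480, 0, 0]) cube([35, 376, 1089]);
translate([35, 0, 0]) cube([445, 376, 22]);
translate([35, 0, 250]) cube([445, 376, 22]);
translate([35, 0, 500]) cube([445, 376, 22]);
translate([35, 0, 750]) cube([445, 376, 22]);
translate([35, 0, 1000]) cube([445, 376, 22]);


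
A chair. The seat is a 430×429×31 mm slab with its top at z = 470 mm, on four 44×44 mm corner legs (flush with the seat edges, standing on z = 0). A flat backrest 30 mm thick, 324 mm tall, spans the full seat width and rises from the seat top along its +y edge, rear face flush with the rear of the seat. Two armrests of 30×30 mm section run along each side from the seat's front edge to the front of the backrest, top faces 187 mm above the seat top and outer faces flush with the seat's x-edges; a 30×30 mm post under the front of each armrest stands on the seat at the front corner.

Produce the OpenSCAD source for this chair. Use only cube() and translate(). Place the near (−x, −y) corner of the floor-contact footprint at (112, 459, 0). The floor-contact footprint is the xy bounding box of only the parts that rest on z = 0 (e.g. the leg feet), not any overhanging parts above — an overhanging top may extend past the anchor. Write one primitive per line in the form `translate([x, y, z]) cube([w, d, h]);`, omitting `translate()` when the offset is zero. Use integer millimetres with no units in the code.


translate([112, 459, 439]) cube([430, 429, 31]);
translate([112, 459, 0]) cube([44, 44, 439]);
translate([498, 459, 0]) cube([44, 44, 439]);
translate([112, 844, 0]) cube([44, 44, 439]);
translate([498, 844, 0]) cube([44, 44, 439]);
translate([112, 858, 470]) cube([430, 30, 324]);
translate([112, 459, 627]) cube([30, 399, 30]);
translate([512, 459, 627]) cube([30, 399, 30]);
translate([112, 459, 470]) cube([30, 30, 157]);
translate([512, 459, 470]) cube([30, 30, 157]);


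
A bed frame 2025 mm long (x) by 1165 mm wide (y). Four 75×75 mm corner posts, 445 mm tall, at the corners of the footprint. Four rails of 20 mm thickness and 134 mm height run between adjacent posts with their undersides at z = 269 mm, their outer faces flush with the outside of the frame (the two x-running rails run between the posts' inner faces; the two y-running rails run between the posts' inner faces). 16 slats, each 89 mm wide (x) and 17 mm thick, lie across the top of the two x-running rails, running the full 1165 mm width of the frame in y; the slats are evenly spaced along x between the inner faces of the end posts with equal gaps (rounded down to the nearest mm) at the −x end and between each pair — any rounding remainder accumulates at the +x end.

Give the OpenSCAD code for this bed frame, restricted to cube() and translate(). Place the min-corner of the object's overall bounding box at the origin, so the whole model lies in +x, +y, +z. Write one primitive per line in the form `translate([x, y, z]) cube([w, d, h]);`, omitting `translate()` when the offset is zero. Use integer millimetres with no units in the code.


cube([75, 75, 445]);
translate([0, 1090, 0]) cube([75, 75, 445]);
translate([1950, 0, 0]) cube([75, 75, 445]);
translate([1950, 1090, 0]) cube([75, 75, 445]);
translate([75, 0, 269]) cube([1875, 20, 134]);
translate([75, 1145, 269]) cube([1875, 20, 134]);
translate([0, 75, 269]) cube([20, 1015, 134]);
translate([2005, 75, 269]) cube([20, 1015, 134]);
translate([101, 0, 403]) cube([89, 1165, 17]);
translate([216, 0, 403]) cube([89, 1165, 17]);
translate([331, 0, 403]) cube([89, 1165, 17]);
translate([446, 0, 403]) cube([89, 1165, 17]);
translate([561, 0, 403]) cube([89, 1165, 17]);
translate([676, 0, 403]) cube([89, 1165, 17]);
translate([791, 0, 403]) cube([89, 1165, 17]);
translate([906, 0, 403]) cube([89, 1165, 17]);
translate([1021, 0, 403]) cube([89, 1165, 17]);
translate([1136, 0, 403]) cube([89, 1165, 17]);
translate([1251, 0, 403]) cube([89, 1165, 17]);
translate([1366, 0, 403]) cube([89, 1165, 17]);
translate([1481, 0, 403]) cube([89, 1165, 17]);
translate([1596, 0, 403]) cube([89, 1165, 17]);
translate([1711, 0, 403]) cube([89, 1165, 17]);
translate([1826, 0, 403]) cube([89, 1165, 17]);


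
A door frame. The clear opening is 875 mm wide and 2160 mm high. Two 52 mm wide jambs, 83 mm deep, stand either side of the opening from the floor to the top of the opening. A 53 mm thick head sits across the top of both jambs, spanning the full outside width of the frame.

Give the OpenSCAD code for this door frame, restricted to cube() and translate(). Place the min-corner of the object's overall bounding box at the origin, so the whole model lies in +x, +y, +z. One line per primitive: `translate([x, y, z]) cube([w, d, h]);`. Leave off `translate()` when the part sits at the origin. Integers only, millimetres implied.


cube([52, 83, 2160]);
translate([927, 0, 0]) cube([52, 83, 2160]);
translate([0, 0, 2160]) cube([979, 83, 53]);


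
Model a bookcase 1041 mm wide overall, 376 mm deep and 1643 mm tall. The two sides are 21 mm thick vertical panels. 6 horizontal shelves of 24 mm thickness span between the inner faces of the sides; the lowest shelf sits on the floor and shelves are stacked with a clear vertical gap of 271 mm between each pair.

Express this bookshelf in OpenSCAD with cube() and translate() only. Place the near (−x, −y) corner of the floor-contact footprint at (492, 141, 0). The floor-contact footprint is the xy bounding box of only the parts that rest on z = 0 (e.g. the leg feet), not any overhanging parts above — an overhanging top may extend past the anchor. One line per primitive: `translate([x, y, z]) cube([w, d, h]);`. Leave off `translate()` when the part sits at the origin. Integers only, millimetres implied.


translate([492, 141, 0]) cube([21, 376, 1643]);
translate([1512, 141, 0]) cube([21, 376, 1643]);
translate([513, 141, 0]) cube([999, 376, 24]);
translate([513, 141, 295]) cube([999, 376, 24]);
translate([513, 141, 590]) cube([999, 376, 24]);
translate([513, 141, 885]) cube([999, 376, 24]);
translate([513, 141, 1180]) cube([999, 376, 24]);
translate([513, 141, 1475]) cube([999, 376, 24]);


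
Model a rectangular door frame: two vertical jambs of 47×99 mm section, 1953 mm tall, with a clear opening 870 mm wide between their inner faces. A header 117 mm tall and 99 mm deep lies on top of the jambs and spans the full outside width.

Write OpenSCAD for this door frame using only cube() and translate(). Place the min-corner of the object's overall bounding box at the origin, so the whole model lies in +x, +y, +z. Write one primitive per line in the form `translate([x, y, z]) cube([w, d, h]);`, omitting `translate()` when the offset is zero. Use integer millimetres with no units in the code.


cube([47, 99, 1953]);
translate([917, 0, 0]) cube([47, 99, 1953]);
translate([0, 0, 1953]) cube([964, 99, 117]);


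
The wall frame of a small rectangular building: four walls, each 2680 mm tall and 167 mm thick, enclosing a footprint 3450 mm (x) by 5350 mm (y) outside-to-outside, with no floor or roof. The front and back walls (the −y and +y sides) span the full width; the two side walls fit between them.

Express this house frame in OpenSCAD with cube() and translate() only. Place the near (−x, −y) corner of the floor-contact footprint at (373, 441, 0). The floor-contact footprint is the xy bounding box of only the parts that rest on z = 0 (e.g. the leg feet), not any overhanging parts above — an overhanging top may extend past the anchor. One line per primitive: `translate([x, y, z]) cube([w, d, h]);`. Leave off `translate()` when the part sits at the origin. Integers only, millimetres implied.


translate([373, 441, 0]) cube([3450, 167, 2680]);
translate([373, 5624, 0]) cube([3450, 167, 2680]);
translate([373, 608, 0]) cube([167, 5016, 2680]);
translate([3656, 608, 0]) cube([167, 5016, 2680]);


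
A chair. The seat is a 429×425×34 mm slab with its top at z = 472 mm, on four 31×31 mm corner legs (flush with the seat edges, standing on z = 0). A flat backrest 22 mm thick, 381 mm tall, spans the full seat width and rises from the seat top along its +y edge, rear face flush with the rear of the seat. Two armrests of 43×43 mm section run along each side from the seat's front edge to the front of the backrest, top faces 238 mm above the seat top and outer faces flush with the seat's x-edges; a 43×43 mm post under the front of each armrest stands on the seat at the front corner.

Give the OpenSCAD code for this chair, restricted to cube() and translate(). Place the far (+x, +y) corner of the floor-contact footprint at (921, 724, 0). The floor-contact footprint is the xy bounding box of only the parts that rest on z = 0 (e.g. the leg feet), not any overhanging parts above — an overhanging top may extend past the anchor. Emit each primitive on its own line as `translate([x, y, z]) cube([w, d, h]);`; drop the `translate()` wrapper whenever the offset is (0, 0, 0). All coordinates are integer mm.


translate([492, 299, 438]) cube([429, 425, 34]);
translate([492, 299, 0]) cube([31, 31, 438]);
translate([890, 299, 0]) cube([31, 31, 438]);
translate([492, 693, 0]) cube([31, 31, 438]);
translate([890, 693, 0]) cube([31, 31, 438]);
translate([492, 702, 472]) cube([429, 22, 381]);
translate([492, 299, 667]) cube([43, 403, 43]);
translate([878, 299, 667]) cube([43, 403, 43]);
translate([492, 299, 472]) cube([43, 43, 195]);
translate([878, 299, 472]) cube([43, 43, 195]);


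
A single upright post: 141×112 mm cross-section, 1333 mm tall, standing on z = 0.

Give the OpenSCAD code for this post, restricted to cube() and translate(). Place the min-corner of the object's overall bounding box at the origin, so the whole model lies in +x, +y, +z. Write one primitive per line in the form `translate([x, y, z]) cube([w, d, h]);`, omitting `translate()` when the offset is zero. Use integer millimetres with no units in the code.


cube([141, 112, 1333]);


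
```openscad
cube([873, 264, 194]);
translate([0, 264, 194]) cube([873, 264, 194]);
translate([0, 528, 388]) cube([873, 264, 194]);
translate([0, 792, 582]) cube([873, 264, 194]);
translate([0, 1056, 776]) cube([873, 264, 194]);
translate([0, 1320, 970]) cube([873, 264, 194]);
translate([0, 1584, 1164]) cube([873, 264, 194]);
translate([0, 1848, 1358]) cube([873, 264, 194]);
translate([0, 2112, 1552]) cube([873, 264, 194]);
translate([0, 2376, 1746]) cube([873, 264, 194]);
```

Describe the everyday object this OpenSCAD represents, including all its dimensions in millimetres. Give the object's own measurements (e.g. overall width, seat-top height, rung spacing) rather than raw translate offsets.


A straight staircase of 10 solid steps. Each step is 873 mm wide (x), 264 mm deep (y, the going) and 194 mm tall (the rise). The first step rests on the floor; each subsequent step sits one going further in +y and one rise higher in +z, directly behind and above the previous step with no overlap.


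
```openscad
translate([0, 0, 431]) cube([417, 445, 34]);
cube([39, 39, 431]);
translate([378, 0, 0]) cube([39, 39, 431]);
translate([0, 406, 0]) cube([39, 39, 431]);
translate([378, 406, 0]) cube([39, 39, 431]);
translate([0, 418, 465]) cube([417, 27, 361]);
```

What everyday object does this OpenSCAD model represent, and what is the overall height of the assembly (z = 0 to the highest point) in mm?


A chair. The overall height is 826 mm.

A slab on four corner posts with a tall panel at the back — a chair. The seat slab sits at z = 431 with thickness 34, and the 361 mm backrest starts at the seat top, so the overall height is 431 + 34 + 361 = 826 mm.


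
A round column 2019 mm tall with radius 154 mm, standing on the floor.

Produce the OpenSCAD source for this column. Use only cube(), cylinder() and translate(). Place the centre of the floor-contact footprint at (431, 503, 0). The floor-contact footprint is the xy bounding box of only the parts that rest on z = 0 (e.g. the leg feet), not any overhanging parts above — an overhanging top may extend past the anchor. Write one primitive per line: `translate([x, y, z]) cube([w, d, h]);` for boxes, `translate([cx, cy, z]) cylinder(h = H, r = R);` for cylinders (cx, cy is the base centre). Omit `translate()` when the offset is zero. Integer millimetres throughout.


translate([431, 503, 0]) cylinder(h = 2019, r = 154);


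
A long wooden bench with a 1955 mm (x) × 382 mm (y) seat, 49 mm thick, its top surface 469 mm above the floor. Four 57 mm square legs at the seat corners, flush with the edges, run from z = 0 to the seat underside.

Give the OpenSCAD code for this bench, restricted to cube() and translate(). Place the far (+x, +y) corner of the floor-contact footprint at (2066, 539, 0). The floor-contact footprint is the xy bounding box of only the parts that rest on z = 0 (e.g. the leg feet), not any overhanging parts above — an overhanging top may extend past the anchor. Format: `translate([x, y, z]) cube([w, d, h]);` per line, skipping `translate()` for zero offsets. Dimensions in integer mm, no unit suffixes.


translate([111, 157, 420]) cube([1955, 382, 49]);
translate([111, 157, 0]) cube([57, 57, 420]);
translate([111, 482, 0]) cube([57, 57, 420]);
translate([2009, 157, 0]) cube([57, 57, 420]);
translate([2009, 482, 0]) cube([57, 57, 420]);


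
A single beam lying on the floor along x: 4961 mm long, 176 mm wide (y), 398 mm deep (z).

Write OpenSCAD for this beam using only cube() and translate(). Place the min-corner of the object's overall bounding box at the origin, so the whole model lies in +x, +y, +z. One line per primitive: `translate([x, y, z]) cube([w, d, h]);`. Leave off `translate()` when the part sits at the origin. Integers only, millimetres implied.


cube([4961, 176, 398]);


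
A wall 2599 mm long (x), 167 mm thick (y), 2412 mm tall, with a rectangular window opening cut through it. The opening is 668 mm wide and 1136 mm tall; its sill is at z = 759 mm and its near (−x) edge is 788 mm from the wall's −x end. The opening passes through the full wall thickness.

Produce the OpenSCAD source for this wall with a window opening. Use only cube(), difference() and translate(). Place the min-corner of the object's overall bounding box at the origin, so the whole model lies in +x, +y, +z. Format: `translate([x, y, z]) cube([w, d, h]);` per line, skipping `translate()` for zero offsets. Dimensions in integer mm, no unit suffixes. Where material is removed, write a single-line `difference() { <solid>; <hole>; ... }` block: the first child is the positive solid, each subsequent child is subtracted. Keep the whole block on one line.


difference() { cube([2599, 167, 2412]); translate([788, 0, 759]) cube([668, 167, 1136]); }


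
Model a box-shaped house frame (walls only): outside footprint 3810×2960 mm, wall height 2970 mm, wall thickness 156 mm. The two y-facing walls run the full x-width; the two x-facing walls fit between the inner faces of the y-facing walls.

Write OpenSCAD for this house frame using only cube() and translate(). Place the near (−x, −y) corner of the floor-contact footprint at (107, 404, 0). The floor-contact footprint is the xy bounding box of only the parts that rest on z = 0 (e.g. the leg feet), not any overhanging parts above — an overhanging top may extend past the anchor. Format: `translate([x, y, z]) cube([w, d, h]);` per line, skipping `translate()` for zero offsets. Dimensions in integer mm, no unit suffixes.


translate([107, 404, 0]) cube([3810, 156, 2970]);
translate([107, 3208, 0]) cube([3810, 156, 2970]);
translate([107, 560, 0]) cube([156, 2648, 2970]);
translate([3761, 560, 0]) cube([156, 2648, 2970]);


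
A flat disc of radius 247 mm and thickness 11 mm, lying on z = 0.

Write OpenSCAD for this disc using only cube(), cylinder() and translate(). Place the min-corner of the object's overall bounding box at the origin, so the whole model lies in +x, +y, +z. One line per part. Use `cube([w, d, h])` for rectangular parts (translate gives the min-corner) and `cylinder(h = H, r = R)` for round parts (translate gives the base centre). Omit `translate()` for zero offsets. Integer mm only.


translate([247, 247, 0]) cylinder(h = 11, r = 247);


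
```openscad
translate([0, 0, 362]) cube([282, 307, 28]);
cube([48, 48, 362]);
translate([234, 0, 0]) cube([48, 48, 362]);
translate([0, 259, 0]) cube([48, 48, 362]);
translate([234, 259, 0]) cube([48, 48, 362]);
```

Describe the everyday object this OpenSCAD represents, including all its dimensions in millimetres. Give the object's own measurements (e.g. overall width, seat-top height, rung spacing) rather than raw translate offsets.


A simple wooden stool: a rectangular seat 282 mm (x) by 307 mm (y), 28 mm thick, top face at z = 390 mm, on four square legs, each 48×48 mm in cross-section. The legs rest on z = 0, each flush with a corner of the seat.


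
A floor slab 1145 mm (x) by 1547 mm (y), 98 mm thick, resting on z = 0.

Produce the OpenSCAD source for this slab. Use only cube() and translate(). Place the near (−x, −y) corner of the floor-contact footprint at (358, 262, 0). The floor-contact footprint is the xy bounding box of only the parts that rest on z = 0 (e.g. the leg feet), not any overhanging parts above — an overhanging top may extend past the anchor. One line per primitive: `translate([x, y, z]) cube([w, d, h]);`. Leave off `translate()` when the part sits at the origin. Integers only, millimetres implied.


translate([358, 262, 0]) cube([1145, 1547, 98]);


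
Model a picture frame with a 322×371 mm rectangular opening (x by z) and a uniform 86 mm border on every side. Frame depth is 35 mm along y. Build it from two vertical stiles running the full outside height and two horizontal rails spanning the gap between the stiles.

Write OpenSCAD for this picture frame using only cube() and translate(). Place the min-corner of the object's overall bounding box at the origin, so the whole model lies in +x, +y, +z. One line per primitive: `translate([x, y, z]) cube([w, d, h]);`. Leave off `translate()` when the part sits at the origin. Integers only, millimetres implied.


cube([86, 35, 543]);
translate([408, 0, 0]) cube([86, 35, 543]);
translate([86, 0, 0]) cube([322, 35, 86]);
translate([86, 0, 457]) cube([322, 35, 86]);


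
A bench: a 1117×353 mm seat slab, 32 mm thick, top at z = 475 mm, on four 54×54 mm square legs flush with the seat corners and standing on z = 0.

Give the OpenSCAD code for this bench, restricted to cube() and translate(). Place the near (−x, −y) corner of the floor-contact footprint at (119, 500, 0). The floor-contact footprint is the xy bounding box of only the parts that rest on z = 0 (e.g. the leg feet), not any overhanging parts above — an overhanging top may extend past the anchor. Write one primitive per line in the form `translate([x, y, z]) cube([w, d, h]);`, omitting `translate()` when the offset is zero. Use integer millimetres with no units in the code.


translate([119, 500, 443]) cube([1117, 353, 32]);
translate([119, 500, 0]) cube([54, 54, 443]);
translate([119, 799, 0]) cube([54, 54, 443]);
translate([1182, 500, 0]) cube([54, 54, 443]);
translate([1182, 799, 0]) cube([54, 54, 443]);


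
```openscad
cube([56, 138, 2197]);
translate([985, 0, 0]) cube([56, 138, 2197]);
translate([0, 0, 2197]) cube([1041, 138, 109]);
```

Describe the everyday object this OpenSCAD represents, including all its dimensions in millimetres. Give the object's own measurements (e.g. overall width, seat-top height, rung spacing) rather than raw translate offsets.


A door frame. The clear opening is 929 mm wide and 2197 mm high. Two 56 mm wide jambs, 138 mm deep, stand either side of the opening from the floor to the top of the opening. A 109 mm thick head sits across the top of both jambs, spanning the full outside width of the frame.


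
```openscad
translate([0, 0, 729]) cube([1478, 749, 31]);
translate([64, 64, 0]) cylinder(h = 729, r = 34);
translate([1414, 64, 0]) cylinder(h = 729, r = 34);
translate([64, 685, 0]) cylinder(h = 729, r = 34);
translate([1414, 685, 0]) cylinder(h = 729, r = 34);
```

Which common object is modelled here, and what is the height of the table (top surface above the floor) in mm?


A table. The table height is 760 mm.

A 1478×749×31 slab sits at z = 729 on four Ø68 mm round legs — a table. The top surface is at 729 + 31 = 760 mm.


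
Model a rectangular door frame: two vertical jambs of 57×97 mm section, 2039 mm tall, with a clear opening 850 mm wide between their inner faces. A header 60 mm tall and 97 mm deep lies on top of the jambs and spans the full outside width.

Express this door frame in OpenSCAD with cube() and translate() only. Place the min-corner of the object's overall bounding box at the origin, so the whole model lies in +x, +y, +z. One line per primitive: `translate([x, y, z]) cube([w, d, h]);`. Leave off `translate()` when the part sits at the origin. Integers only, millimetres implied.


cube([57, 97, 2039]);
translate([907, 0, 0]) cube([57, 97, 2039]);
translate([0, 0, 2039]) cube([964, 97, 60]);


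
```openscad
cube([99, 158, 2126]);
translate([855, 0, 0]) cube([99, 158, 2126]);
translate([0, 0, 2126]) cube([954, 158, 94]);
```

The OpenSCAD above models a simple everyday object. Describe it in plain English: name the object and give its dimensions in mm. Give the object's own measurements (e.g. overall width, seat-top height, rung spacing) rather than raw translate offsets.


A door frame. The clear opening is 756 mm wide and 2126 mm high. Two 99 mm wide jambs, 158 mm deep, stand either side of the opening from the floor to the top of the opening. A 94 mm thick head sits across the top of both jambs, spanning the full outside width of the frame.


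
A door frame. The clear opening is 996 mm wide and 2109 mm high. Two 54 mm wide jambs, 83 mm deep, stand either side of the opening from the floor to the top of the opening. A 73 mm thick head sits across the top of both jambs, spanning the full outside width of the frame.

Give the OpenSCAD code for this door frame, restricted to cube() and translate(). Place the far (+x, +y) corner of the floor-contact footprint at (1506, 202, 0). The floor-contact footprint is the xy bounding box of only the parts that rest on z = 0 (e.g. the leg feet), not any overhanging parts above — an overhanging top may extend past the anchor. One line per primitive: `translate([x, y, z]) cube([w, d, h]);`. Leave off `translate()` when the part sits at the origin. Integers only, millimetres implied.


translate([402, 119, 0]) cube([54, 83, 2109]);
translate([1452, 119, 0]) cube([54, 83, 2109]);
translate([402, 119, 2109]) cube([1104, 83, 73]);


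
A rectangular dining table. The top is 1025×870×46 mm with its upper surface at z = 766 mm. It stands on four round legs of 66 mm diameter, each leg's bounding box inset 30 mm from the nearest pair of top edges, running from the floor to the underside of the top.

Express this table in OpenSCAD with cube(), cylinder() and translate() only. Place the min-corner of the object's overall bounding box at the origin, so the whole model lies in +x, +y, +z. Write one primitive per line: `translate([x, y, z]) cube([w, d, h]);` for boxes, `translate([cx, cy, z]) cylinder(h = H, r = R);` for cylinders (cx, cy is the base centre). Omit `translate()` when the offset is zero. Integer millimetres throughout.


translate([0, 0, 720]) cube([1025, 870, 46]);
translate([63, 63, 0]) cylinder(h = 720, r = 33);
translate([962, 63, 0]) cylinder(h = 720, r = 33);
translate([63, 807, 0]) cylinder(h = 720, r = 33);
translate([962, 807, 0]) cylinder(h = 720, r = 33);


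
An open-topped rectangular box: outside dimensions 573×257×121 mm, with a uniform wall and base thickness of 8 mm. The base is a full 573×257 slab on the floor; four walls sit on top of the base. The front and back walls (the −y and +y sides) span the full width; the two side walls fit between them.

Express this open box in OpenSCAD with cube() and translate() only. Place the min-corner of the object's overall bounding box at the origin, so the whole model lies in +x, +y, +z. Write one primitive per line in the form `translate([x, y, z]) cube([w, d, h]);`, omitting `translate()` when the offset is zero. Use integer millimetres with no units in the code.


cube([573, 257, 8]);
translate([0, 0, 8]) cube([573, 8, 113]);
translate([0, 249, 8]) cube([573, 8, 113]);
translate([0, 8, 8]) cube([8, 241, 113]);
translate([565, 8, 8]) cube([8, 241, 113]);


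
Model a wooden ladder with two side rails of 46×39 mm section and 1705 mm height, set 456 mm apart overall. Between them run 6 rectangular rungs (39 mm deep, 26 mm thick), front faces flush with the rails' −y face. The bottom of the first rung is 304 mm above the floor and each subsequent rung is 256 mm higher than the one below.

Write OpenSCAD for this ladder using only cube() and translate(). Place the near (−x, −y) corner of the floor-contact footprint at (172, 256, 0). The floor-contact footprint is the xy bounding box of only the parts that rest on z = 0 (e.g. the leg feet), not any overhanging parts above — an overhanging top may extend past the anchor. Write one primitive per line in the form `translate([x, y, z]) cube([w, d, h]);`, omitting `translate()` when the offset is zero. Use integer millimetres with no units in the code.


translate([172, 256, 0]) cube([46, 39, 1705]);
translate([582, 256, 0]) cube([46, 39, 1705]);
translate([218, 256, 304]) cube([364, 39, 26]);
translate([218, 256, 560]) cube([364, 39, 26]);
translate([218, 256, 816]) cube([364, 39, 26]);
translate([218, 256, 1072]) cube([364, 39, 26]);
translate([218, 256, 1328]) cube([364, 39, 26]);
translate([218, 256, 1584]) cube([364, 39, 26]);


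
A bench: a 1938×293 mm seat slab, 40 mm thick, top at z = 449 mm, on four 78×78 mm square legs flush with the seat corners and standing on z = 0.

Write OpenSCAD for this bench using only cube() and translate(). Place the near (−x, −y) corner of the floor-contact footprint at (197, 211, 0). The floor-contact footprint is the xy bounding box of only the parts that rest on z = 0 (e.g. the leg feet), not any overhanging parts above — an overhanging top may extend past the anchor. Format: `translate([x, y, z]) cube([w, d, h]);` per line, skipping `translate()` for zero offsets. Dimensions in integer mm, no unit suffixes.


translate([197, 211, 409]) cube([1938, 293, 40]);
translate([197, 211, 0]) cube([78, 78, 409]);
translate([197, 426, 0]) cube([78, 78, 409]);
translate([2057, 211, 0]) cube([78, 78, 409]);
translate([2057, 426, 0]) cube([78, 78, 409]);


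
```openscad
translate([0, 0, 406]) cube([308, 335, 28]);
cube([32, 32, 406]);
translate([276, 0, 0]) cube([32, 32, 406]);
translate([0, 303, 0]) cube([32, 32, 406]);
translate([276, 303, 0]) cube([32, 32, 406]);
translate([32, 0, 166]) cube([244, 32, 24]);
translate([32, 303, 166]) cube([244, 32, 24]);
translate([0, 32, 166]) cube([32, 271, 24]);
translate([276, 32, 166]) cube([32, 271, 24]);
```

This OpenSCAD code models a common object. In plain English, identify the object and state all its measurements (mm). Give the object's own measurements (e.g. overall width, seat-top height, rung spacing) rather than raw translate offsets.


A simple wooden stool: a rectangular seat 308 mm (x) by 335 mm (y), 28 mm thick, top face at z = 434 mm, on four square legs, each 32×32 mm in cross-section. The legs rest on z = 0, each flush with a corner of the seat. Four stretchers, 32 mm wide and 24 mm tall, connect adjacent legs with their undersides at z = 166 mm, each running between the inner faces of the legs it joins and aligned with the legs' outer faces on the other axis.


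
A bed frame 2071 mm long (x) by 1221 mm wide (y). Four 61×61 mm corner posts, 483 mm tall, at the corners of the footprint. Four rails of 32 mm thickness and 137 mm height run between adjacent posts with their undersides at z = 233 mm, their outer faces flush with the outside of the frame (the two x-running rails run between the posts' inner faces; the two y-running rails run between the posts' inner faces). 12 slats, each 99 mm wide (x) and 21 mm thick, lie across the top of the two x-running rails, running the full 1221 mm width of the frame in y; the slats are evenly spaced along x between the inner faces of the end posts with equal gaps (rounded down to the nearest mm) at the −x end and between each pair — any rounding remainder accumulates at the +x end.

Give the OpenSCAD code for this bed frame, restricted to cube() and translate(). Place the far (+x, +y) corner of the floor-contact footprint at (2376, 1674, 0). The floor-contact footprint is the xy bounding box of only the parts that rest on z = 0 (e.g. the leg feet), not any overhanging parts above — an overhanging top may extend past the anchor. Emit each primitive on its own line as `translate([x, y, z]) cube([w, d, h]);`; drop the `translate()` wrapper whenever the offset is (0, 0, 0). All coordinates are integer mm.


// slat z = rail_z + rail_h = 233 + 137 = 370
// slat gap = ⌊(1949 − 12·99) / 13⌋ = 58
translate([305, 453, 0]) cube([61, 61, 483]);
translate([305, 1613, 0]) cube([61, 61, 483]);
translate([2315, 453, 0]) cube([61, 61, 483]);
translate([2315, 1613, 0]) cube([61, 61, 483]);
translate([366, 453, 233]) cube([1949, 32, 137]);
translate([366, 1642, 233]) cube([1949, 32, 137]);
translate([305, 514, 233]) cube([32, 1099, 137]);
translate([2344, 514, 233]) cube([32, 1099, 137]);
translate([424, 453, 370]) cube([99, 1221, 21]);
translate([581, 453, 370]) cube([99, 1221, 21]);
translate([738, 453, 370]) cube([99, 1221, 21]);
translate([895, 453, 370]) cube([99, 1221, 21]);
translate([1052, 453, 370]) cube([99, 1221, 21]);
translate([1209, 453, 370]) cube([99, 1221, 21]);
translate([1366, 453, 370]) cube([99, 1221, 21]);
translate([1523, 453, 370]) cube([99, 1221, 21]);
translate([1680, 453, 370]) cube([99, 1221, 21]);
translate([1837, 453, 370]) cube([99, 1221, 21]);
translate([1994, 453, 370]) cube([99, 1221, 21]);
translate([2151, 453, 370]) cube([99, 1221, 21]);


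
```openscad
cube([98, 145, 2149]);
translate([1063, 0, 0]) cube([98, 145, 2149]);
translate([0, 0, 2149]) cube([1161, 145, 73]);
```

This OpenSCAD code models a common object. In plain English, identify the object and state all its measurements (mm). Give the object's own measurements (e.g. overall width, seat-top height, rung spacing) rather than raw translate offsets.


A door frame. The clear opening is 965 mm wide and 2149 mm high. Two 98 mm wide jambs, 145 mm deep, stand either side of the opening from the floor to the top of the opening. A 73 mm thick head sits across the top of both jambs, spanning the full outside width of the frame.


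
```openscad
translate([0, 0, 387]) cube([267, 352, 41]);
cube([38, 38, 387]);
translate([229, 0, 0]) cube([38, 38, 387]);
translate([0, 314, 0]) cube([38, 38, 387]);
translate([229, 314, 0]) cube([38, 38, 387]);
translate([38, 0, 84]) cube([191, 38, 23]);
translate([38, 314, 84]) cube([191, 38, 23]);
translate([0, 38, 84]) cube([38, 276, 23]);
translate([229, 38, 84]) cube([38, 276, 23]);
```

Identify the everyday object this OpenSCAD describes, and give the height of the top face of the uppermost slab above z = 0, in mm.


A stool. The seat height is 428 mm.

A 267×352×41 slab at z = 387 on four corner posts — a stool. The seat top is 387 + 41 = 428 mm.


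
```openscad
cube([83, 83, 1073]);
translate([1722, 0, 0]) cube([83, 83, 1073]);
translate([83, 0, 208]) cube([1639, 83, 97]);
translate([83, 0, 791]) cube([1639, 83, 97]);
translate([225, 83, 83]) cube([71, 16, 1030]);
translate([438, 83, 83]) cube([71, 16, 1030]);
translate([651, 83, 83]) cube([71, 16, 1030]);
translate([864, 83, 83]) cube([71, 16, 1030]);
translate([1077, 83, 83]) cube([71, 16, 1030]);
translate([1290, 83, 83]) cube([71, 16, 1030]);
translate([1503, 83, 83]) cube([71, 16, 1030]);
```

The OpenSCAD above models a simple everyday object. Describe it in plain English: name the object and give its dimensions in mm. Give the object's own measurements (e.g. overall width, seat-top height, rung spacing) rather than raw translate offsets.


A fence section. Two 83×83 mm posts, 1073 mm tall, stand on the floor with a clear span of 1639 mm between their inner faces. Two horizontal rails of 83×97 mm section span the gap between the posts with their undersides at z = 208 mm and z = 791 mm, flush with the posts' −y face. 7 pickets, each 71 mm wide, 16 mm thick and 1030 mm tall, are fixed to the +y face of the rails with their bottoms at z = 83 mm, spaced across the span with a 142 mm gap after the −x post and between neighbouring pickets, with 148 mm left before the +x post.
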